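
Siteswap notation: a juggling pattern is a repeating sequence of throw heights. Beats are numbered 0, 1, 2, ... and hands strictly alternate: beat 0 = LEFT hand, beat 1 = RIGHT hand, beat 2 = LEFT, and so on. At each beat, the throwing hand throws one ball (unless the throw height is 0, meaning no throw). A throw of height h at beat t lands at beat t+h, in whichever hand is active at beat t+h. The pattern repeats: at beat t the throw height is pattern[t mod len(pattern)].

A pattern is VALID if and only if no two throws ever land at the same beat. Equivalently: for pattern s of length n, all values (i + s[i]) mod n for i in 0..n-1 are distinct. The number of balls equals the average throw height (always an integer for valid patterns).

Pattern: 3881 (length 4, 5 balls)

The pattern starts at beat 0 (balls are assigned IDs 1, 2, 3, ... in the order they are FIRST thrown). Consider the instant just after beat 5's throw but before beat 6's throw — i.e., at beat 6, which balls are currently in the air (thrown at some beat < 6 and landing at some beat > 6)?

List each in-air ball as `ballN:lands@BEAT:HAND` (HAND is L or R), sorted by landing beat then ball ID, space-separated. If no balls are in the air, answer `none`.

Beat 0 (L): throw ball1 h=3 -> lands@3:R; in-air after throw: [b1@3:R]
Beat 1 (R): throw ball2 h=8 -> lands@9:R; in-air after throw: [b1@3:R b2@9:R]
Beat 2 (L): throw ball3 h=8 -> lands@10:L; in-air after throw: [b1@3:R b2@9:R b3@10:L]
Beat 3 (R): throw ball1 h=1 -> lands@4:L; in-air after throw: [b1@4:L b2@9:R b3@10:L]
Beat 4 (L): throw ball1 h=3 -> lands@7:R; in-air after throw: [b1@7:R b2@9:R b3@10:L]
Beat 5 (R): throw ball4 h=8 -> lands@13:R; in-air after throw: [b1@7:R b2@9:R b3@10:L b4@13:R]
Beat 6 (L): throw ball5 h=8 -> lands@14:L; in-air after throw: [b1@7:R b2@9:R b3@10:L b4@13:R b5@14:L]

Answer: ball1:lands@7:R ball2:lands@9:R ball3:lands@10:L ball4:lands@13:R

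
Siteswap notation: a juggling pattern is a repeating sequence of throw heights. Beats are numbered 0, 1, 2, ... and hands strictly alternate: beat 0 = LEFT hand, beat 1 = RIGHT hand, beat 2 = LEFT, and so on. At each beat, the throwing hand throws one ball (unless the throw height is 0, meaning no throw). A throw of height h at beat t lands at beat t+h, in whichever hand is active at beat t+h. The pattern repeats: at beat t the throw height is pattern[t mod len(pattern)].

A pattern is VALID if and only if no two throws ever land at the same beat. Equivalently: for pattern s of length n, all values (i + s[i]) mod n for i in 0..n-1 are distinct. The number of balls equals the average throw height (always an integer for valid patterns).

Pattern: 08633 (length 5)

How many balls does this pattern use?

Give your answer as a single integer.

Pattern = [0, 8, 6, 3, 3], length n = 5
  position 0: throw height = 0, running sum = 0
  position 1: throw height = 8, running sum = 8
  position 2: throw height = 6, running sum = 14
  position 3: throw height = 3, running sum = 17
  position 4: throw height = 3, running sum = 20
Total sum = 20; balls = sum / n = 20 / 5 = 4

Answer: 4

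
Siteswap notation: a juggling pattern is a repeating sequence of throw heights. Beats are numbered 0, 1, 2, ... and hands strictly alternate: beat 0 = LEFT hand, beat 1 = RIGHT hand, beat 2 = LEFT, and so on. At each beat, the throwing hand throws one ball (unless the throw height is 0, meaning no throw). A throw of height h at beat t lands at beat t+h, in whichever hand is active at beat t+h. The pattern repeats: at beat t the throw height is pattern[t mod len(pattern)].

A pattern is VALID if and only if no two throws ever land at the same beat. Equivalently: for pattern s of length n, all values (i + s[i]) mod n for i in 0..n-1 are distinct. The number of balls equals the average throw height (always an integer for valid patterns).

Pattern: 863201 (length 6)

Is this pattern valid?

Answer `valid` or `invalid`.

i=0: (i + s[i]) mod n = (0 + 8) mod 6 = 2
i=1: (i + s[i]) mod n = (1 + 6) mod 6 = 1
i=2: (i + s[i]) mod n = (2 + 3) mod 6 = 5
i=3: (i + s[i]) mod n = (3 + 2) mod 6 = 5
i=4: (i + s[i]) mod n = (4 + 0) mod 6 = 4
i=5: (i + s[i]) mod n = (5 + 1) mod 6 = 0
Residues: [2, 1, 5, 5, 4, 0], distinct: False

Answer: invalid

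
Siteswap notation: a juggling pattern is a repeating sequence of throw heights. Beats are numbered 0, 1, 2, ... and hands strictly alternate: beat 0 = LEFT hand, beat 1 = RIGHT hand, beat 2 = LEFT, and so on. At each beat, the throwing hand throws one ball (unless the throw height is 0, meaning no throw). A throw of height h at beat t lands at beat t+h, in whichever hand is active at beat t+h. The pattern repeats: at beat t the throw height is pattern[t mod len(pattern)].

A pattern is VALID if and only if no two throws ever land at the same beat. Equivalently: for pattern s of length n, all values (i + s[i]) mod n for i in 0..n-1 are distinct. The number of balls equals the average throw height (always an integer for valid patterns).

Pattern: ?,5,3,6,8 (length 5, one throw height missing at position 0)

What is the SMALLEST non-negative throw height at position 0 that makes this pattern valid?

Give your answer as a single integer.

Answer: 3

Derivation:
i=0: s[i]=? (unknown)
i=1: (1 + 5) mod 5 = 1
i=2: (2 + 3) mod 5 = 0
i=3: (3 + 6) mod 5 = 4
i=4: (4 + 8) mod 5 = 2
Known residues: [0, 1, 2, 4]; need a permutation of 0..4, so missing residue r = 3
Need (0 + s) mod 5 = 3; smallest s = (3 - 0) mod 5 = 3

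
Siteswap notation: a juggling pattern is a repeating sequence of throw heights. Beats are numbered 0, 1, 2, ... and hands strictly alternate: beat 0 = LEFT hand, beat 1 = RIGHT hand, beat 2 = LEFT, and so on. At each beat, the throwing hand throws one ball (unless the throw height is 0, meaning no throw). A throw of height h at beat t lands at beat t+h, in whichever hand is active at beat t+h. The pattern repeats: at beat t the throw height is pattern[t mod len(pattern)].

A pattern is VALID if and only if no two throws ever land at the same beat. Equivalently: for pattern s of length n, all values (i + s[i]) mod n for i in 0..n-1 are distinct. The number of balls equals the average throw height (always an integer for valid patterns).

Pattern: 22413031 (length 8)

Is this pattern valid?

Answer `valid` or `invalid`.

i=0: (i + s[i]) mod n = (0 + 2) mod 8 = 2
i=1: (i + s[i]) mod n = (1 + 2) mod 8 = 3
i=2: (i + s[i]) mod n = (2 + 4) mod 8 = 6
i=3: (i + s[i]) mod n = (3 + 1) mod 8 = 4
i=4: (i + s[i]) mod n = (4 + 3) mod 8 = 7
i=5: (i + s[i]) mod n = (5 + 0) mod 8 = 5
i=6: (i + s[i]) mod n = (6 + 3) mod 8 = 1
i=7: (i + s[i]) mod n = (7 + 1) mod 8 = 0
Residues: [2, 3, 6, 4, 7, 5, 1, 0], distinct: True

Answer: valid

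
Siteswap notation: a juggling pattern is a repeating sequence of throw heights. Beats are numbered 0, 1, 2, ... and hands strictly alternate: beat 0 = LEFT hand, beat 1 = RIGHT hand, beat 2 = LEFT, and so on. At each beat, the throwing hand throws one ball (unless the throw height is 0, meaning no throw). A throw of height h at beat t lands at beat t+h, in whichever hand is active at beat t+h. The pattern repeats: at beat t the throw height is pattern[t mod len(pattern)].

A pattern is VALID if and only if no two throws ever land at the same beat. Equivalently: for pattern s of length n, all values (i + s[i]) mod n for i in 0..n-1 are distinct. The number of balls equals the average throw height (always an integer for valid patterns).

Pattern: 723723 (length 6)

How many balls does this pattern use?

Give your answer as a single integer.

Answer: 4

Derivation:
Pattern = [7, 2, 3, 7, 2, 3], length n = 6
  position 0: throw height = 7, running sum = 7
  position 1: throw height = 2, running sum = 9
  position 2: throw height = 3, running sum = 12
  position 3: throw height = 7, running sum = 19
  position 4: throw height = 2, running sum = 21
  position 5: throw height = 3, running sum = 24
Total sum = 24; balls = sum / n = 24 / 6 = 4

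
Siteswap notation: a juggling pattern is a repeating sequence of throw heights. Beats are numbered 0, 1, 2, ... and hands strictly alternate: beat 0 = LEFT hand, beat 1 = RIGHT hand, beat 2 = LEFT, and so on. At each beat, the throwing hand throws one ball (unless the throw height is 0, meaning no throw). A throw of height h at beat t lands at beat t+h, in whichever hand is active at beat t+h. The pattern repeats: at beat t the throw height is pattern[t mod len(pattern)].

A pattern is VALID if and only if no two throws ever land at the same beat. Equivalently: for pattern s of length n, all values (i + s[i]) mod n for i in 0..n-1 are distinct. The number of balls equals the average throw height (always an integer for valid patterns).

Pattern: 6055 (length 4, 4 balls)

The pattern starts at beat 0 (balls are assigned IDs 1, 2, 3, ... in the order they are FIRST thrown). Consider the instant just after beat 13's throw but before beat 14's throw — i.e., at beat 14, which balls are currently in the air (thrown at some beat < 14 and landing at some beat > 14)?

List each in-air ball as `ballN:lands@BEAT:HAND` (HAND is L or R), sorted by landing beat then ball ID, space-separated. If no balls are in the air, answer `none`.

Beat 0 (L): throw ball1 h=6 -> lands@6:L; in-air after throw: [b1@6:L]
Beat 2 (L): throw ball2 h=5 -> lands@7:R; in-air after throw: [b1@6:L b2@7:R]
Beat 3 (R): throw ball3 h=5 -> lands@8:L; in-air after throw: [b1@6:L b2@7:R b3@8:L]
Beat 4 (L): throw ball4 h=6 -> lands@10:L; in-air after throw: [b1@6:L b2@7:R b3@8:L b4@10:L]
Beat 6 (L): throw ball1 h=5 -> lands@11:R; in-air after throw: [b2@7:R b3@8:L b4@10:L b1@11:R]
Beat 7 (R): throw ball2 h=5 -> lands@12:L; in-air after throw: [b3@8:L b4@10:L b1@11:R b2@12:L]
Beat 8 (L): throw ball3 h=6 -> lands@14:L; in-air after throw: [b4@10:L b1@11:R b2@12:L b3@14:L]
Beat 10 (L): throw ball4 h=5 -> lands@15:R; in-air after throw: [b1@11:R b2@12:L b3@14:L b4@15:R]
Beat 11 (R): throw ball1 h=5 -> lands@16:L; in-air after throw: [b2@12:L b3@14:L b4@15:R b1@16:L]
Beat 12 (L): throw ball2 h=6 -> lands@18:L; in-air after throw: [b3@14:L b4@15:R b1@16:L b2@18:L]
Beat 14 (L): throw ball3 h=5 -> lands@19:R; in-air after throw: [b4@15:R b1@16:L b2@18:L b3@19:R]

Answer: ball4:lands@15:R ball1:lands@16:L ball2:lands@18:L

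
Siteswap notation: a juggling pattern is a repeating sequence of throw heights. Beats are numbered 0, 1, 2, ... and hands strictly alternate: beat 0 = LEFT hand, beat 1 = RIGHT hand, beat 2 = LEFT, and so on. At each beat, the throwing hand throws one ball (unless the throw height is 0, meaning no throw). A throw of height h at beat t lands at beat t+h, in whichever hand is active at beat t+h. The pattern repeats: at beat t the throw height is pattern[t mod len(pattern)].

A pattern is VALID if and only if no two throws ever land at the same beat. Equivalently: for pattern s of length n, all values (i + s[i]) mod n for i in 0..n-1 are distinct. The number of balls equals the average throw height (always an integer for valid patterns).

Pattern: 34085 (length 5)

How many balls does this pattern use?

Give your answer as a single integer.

Pattern = [3, 4, 0, 8, 5], length n = 5
  position 0: throw height = 3, running sum = 3
  position 1: throw height = 4, running sum = 7
  position 2: throw height = 0, running sum = 7
  position 3: throw height = 8, running sum = 15
  position 4: throw height = 5, running sum = 20
Total sum = 20; balls = sum / n = 20 / 5 = 4

Answer: 4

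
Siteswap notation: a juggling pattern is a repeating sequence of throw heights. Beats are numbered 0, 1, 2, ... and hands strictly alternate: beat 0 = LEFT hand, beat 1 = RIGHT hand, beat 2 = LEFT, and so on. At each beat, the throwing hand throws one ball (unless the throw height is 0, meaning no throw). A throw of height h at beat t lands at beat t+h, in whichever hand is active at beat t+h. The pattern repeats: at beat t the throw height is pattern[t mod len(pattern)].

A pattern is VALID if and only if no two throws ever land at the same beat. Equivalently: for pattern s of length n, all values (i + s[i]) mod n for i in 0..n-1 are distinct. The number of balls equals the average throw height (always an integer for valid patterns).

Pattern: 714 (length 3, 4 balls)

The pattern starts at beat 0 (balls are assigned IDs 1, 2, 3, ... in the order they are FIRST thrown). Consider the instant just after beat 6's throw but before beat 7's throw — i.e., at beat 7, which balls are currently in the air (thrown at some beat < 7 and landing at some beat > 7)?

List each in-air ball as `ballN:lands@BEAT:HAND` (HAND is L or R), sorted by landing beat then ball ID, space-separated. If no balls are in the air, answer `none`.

Answer: ball4:lands@9:R ball3:lands@10:L ball2:lands@13:R

Derivation:
Beat 0 (L): throw ball1 h=7 -> lands@7:R; in-air after throw: [b1@7:R]
Beat 1 (R): throw ball2 h=1 -> lands@2:L; in-air after throw: [b2@2:L b1@7:R]
Beat 2 (L): throw ball2 h=4 -> lands@6:L; in-air after throw: [b2@6:L b1@7:R]
Beat 3 (R): throw ball3 h=7 -> lands@10:L; in-air after throw: [b2@6:L b1@7:R b3@10:L]
Beat 4 (L): throw ball4 h=1 -> lands@5:R; in-air after throw: [b4@5:R b2@6:L b1@7:R b3@10:L]
Beat 5 (R): throw ball4 h=4 -> lands@9:R; in-air after throw: [b2@6:L b1@7:R b4@9:R b3@10:L]
Beat 6 (L): throw ball2 h=7 -> lands@13:R; in-air after throw: [b1@7:R b4@9:R b3@10:L b2@13:R]
Beat 7 (R): throw ball1 h=1 -> lands@8:L; in-air after throw: [b1@8:L b4@9:R b3@10:L b2@13:R]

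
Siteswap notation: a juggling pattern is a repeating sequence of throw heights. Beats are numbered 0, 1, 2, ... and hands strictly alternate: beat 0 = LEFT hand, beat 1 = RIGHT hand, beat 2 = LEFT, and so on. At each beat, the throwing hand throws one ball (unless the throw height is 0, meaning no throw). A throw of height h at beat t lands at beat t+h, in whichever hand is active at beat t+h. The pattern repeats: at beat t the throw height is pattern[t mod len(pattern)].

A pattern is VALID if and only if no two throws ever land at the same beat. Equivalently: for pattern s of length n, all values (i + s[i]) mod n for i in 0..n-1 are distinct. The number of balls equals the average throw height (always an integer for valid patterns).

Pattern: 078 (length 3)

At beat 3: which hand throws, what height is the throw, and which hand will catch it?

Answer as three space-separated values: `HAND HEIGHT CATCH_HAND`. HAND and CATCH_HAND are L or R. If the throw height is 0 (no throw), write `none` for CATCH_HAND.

Answer: R 0 none

Derivation:
Beat 3: 3 mod 2 = 1, so hand = R
Throw height = pattern[3 mod 3] = pattern[0] = 0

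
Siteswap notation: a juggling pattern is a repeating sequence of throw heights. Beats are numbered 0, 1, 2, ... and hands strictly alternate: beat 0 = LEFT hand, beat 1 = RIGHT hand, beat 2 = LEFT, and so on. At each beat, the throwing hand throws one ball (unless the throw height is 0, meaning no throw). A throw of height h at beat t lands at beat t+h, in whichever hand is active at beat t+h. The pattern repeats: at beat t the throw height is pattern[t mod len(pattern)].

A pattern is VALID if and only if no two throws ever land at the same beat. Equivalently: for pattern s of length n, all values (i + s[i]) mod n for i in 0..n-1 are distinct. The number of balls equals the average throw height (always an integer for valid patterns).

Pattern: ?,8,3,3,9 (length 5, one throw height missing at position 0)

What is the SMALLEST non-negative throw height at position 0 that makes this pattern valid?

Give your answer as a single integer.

i=0: s[i]=? (unknown)
i=1: (1 + 8) mod 5 = 4
i=2: (2 + 3) mod 5 = 0
i=3: (3 + 3) mod 5 = 1
i=4: (4 + 9) mod 5 = 3
Known residues: [0, 1, 3, 4]; need a permutation of 0..4, so missing residue r = 2
Need (0 + s) mod 5 = 2; smallest s = (2 - 0) mod 5 = 2

Answer: 2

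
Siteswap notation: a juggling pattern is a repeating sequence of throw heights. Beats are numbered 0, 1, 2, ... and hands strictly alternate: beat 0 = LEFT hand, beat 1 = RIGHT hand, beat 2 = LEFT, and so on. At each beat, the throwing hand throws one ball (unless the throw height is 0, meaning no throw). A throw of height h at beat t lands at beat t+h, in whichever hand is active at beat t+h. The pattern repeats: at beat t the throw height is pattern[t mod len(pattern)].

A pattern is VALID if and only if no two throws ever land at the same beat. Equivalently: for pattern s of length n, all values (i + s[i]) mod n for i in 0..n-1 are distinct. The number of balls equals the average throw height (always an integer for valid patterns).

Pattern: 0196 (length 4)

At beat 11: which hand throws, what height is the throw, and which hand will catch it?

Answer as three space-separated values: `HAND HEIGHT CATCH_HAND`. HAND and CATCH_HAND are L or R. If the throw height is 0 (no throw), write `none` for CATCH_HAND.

Answer: R 6 R

Derivation:
Beat 11: 11 mod 2 = 1, so hand = R
Throw height = pattern[11 mod 4] = pattern[3] = 6
Lands at beat 11+6=17, 17 mod 2 = 1, so catch hand = R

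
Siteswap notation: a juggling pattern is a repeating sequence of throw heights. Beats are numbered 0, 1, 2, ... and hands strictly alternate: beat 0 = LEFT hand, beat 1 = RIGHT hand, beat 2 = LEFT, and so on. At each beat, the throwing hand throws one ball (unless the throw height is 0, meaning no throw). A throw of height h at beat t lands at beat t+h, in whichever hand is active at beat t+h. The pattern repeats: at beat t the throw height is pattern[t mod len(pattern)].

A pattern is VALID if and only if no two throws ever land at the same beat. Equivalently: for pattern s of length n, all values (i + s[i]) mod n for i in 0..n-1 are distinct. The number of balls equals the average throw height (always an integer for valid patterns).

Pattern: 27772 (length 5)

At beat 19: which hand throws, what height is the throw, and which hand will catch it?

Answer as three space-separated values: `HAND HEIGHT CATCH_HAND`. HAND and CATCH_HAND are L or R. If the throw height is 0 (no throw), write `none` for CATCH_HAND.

Answer: R 2 R

Derivation:
Beat 19: 19 mod 2 = 1, so hand = R
Throw height = pattern[19 mod 5] = pattern[4] = 2
Lands at beat 19+2=21, 21 mod 2 = 1, so catch hand = R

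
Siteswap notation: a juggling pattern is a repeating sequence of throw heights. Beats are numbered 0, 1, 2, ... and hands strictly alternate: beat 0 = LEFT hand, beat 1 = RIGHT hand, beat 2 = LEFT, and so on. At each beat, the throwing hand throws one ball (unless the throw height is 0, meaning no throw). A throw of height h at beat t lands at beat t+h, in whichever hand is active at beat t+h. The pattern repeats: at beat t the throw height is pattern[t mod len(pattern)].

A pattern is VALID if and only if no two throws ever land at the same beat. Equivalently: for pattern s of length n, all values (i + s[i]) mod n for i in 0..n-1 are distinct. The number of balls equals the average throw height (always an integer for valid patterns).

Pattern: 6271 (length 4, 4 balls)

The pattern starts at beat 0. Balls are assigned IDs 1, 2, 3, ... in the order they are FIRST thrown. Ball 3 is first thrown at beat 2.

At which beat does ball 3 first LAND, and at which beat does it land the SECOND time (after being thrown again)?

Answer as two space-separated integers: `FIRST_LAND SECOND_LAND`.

Beat 0 (L): throw ball1 h=6 -> lands@6:L; in-air after throw: [b1@6:L]
Beat 1 (R): throw ball2 h=2 -> lands@3:R; in-air after throw: [b2@3:R b1@6:L]
Beat 2 (L): throw ball3 h=7 -> lands@9:R; in-air after throw: [b2@3:R b1@6:L b3@9:R]
Beat 3 (R): throw ball2 h=1 -> lands@4:L; in-air after throw: [b2@4:L b1@6:L b3@9:R]
Beat 4 (L): throw ball2 h=6 -> lands@10:L; in-air after throw: [b1@6:L b3@9:R b2@10:L]
Beat 5 (R): throw ball4 h=2 -> lands@7:R; in-air after throw: [b1@6:L b4@7:R b3@9:R b2@10:L]
Beat 6 (L): throw ball1 h=7 -> lands@13:R; in-air after throw: [b4@7:R b3@9:R b2@10:L b1@13:R]
Beat 7 (R): throw ball4 h=1 -> lands@8:L; in-air after throw: [b4@8:L b3@9:R b2@10:L b1@13:R]
Beat 8 (L): throw ball4 h=6 -> lands@14:L; in-air after throw: [b3@9:R b2@10:L b1@13:R b4@14:L]
Beat 9 (R): throw ball3 h=2 -> lands@11:R; in-air after throw: [b2@10:L b3@11:R b1@13:R b4@14:L]
Beat 10 (L): throw ball2 h=7 -> lands@17:R; in-air after throw: [b3@11:R b1@13:R b4@14:L b2@17:R]
Beat 11 (R): throw ball3 h=1 -> lands@12:L; in-air after throw: [b3@12:L b1@13:R b4@14:L b2@17:R]
Ball 3: thrown@2 h=7 -> first land @9; rethrown@9 h=2 -> second land @11

Answer: 9 11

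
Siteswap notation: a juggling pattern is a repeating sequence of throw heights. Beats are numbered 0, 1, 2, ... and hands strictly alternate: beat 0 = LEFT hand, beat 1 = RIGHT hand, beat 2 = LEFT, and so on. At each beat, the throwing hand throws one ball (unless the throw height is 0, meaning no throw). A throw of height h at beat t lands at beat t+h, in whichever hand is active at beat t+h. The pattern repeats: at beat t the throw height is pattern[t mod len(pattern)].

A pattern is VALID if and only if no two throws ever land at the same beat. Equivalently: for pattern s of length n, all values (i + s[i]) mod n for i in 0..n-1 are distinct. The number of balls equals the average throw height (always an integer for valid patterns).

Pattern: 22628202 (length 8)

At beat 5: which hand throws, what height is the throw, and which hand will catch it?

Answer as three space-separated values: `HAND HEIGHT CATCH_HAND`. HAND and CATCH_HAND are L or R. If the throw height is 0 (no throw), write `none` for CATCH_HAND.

Beat 5: 5 mod 2 = 1, so hand = R
Throw height = pattern[5 mod 8] = pattern[5] = 2
Lands at beat 5+2=7, 7 mod 2 = 1, so catch hand = R

Answer: R 2 R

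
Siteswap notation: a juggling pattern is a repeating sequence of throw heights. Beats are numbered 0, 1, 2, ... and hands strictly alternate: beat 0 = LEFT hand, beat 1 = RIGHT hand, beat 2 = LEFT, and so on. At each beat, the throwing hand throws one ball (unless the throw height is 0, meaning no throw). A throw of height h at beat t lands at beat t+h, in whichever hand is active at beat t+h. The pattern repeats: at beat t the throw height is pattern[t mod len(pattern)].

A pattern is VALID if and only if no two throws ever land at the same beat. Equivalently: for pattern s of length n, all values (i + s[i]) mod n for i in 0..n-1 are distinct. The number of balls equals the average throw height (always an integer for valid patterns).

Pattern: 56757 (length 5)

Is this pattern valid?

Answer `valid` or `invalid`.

Answer: valid

Derivation:
i=0: (i + s[i]) mod n = (0 + 5) mod 5 = 0
i=1: (i + s[i]) mod n = (1 + 6) mod 5 = 2
i=2: (i + s[i]) mod n = (2 + 7) mod 5 = 4
i=3: (i + s[i]) mod n = (3 + 5) mod 5 = 3
i=4: (i + s[i]) mod n = (4 + 7) mod 5 = 1
Residues: [0, 2, 4, 3, 1], distinct: True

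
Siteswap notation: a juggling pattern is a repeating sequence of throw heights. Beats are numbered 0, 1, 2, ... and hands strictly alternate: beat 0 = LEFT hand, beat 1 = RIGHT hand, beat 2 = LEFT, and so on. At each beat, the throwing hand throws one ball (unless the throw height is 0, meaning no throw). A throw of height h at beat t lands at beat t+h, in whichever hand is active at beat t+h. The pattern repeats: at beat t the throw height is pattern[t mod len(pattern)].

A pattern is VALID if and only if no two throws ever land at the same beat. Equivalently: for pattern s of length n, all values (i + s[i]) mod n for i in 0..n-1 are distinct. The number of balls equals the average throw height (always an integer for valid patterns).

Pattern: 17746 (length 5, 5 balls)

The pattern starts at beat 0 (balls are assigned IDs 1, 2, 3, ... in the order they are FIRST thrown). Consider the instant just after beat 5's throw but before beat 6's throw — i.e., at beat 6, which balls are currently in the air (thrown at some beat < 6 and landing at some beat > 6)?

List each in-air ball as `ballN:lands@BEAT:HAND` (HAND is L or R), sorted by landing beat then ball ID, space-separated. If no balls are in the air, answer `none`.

Answer: ball3:lands@7:R ball1:lands@8:L ball2:lands@9:R ball4:lands@10:L

Derivation:
Beat 0 (L): throw ball1 h=1 -> lands@1:R; in-air after throw: [b1@1:R]
Beat 1 (R): throw ball1 h=7 -> lands@8:L; in-air after throw: [b1@8:L]
Beat 2 (L): throw ball2 h=7 -> lands@9:R; in-air after throw: [b1@8:L b2@9:R]
Beat 3 (R): throw ball3 h=4 -> lands@7:R; in-air after throw: [b3@7:R b1@8:L b2@9:R]
Beat 4 (L): throw ball4 h=6 -> lands@10:L; in-air after throw: [b3@7:R b1@8:L b2@9:R b4@10:L]
Beat 5 (R): throw ball5 h=1 -> lands@6:L; in-air after throw: [b5@6:L b3@7:R b1@8:L b2@9:R b4@10:L]
Beat 6 (L): throw ball5 h=7 -> lands@13:R; in-air after throw: [b3@7:R b1@8:L b2@9:R b4@10:L b5@13:R]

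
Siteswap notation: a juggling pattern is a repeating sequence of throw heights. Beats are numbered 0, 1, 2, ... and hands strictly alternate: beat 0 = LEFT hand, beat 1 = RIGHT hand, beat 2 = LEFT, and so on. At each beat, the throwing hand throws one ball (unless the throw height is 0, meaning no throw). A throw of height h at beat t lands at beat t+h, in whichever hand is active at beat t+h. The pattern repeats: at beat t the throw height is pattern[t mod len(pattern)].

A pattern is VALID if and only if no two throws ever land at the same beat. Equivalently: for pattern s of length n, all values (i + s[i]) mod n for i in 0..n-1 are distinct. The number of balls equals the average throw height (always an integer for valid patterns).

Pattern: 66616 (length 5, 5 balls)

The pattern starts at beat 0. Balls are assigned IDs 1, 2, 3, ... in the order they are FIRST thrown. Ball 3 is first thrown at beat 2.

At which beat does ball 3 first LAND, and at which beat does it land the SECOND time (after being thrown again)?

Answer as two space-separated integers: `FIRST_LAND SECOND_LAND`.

Beat 0 (L): throw ball1 h=6 -> lands@6:L; in-air after throw: [b1@6:L]
Beat 1 (R): throw ball2 h=6 -> lands@7:R; in-air after throw: [b1@6:L b2@7:R]
Beat 2 (L): throw ball3 h=6 -> lands@8:L; in-air after throw: [b1@6:L b2@7:R b3@8:L]
Beat 3 (R): throw ball4 h=1 -> lands@4:L; in-air after throw: [b4@4:L b1@6:L b2@7:R b3@8:L]
Beat 4 (L): throw ball4 h=6 -> lands@10:L; in-air after throw: [b1@6:L b2@7:R b3@8:L b4@10:L]
Beat 5 (R): throw ball5 h=6 -> lands@11:R; in-air after throw: [b1@6:L b2@7:R b3@8:L b4@10:L b5@11:R]
Beat 6 (L): throw ball1 h=6 -> lands@12:L; in-air after throw: [b2@7:R b3@8:L b4@10:L b5@11:R b1@12:L]
Beat 7 (R): throw ball2 h=6 -> lands@13:R; in-air after throw: [b3@8:L b4@10:L b5@11:R b1@12:L b2@13:R]
Beat 8 (L): throw ball3 h=1 -> lands@9:R; in-air after throw: [b3@9:R b4@10:L b5@11:R b1@12:L b2@13:R]
Beat 9 (R): throw ball3 h=6 -> lands@15:R; in-air after throw: [b4@10:L b5@11:R b1@12:L b2@13:R b3@15:R]
Ball 3: thrown@2 h=6 -> first land @8; rethrown@8 h=1 -> second land @9

Answer: 8 9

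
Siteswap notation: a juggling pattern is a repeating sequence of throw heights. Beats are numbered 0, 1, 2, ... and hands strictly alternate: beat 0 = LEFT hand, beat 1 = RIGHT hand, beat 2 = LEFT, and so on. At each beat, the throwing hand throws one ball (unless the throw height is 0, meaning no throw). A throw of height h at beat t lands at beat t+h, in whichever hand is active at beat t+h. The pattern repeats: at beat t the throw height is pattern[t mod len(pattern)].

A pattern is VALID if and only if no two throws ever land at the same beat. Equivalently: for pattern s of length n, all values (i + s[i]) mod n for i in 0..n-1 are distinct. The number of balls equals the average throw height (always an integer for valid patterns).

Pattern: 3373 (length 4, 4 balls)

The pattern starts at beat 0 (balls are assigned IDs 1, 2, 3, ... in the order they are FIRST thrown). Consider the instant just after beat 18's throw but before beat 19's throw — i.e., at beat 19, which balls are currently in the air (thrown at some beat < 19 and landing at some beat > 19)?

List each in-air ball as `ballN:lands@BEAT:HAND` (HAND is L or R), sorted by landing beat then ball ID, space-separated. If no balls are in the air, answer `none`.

Answer: ball2:lands@20:L ball4:lands@21:R ball3:lands@25:R

Derivation:
Beat 0 (L): throw ball1 h=3 -> lands@3:R; in-air after throw: [b1@3:R]
Beat 1 (R): throw ball2 h=3 -> lands@4:L; in-air after throw: [b1@3:R b2@4:L]
Beat 2 (L): throw ball3 h=7 -> lands@9:R; in-air after throw: [b1@3:R b2@4:L b3@9:R]
Beat 3 (R): throw ball1 h=3 -> lands@6:L; in-air after throw: [b2@4:L b1@6:L b3@9:R]
Beat 4 (L): throw ball2 h=3 -> lands@7:R; in-air after throw: [b1@6:L b2@7:R b3@9:R]
Beat 5 (R): throw ball4 h=3 -> lands@8:L; in-air after throw: [b1@6:L b2@7:R b4@8:L b3@9:R]
Beat 6 (L): throw ball1 h=7 -> lands@13:R; in-air after throw: [b2@7:R b4@8:L b3@9:R b1@13:R]
Beat 7 (R): throw ball2 h=3 -> lands@10:L; in-air after throw: [b4@8:L b3@9:R b2@10:L b1@13:R]
Beat 8 (L): throw ball4 h=3 -> lands@11:R; in-air after throw: [b3@9:R b2@10:L b4@11:R b1@13:R]
Beat 9 (R): throw ball3 h=3 -> lands@12:L; in-air after throw: [b2@10:L b4@11:R b3@12:L b1@13:R]
Beat 10 (L): throw ball2 h=7 -> lands@17:R; in-air after throw: [b4@11:R b3@12:L b1@13:R b2@17:R]
Beat 11 (R): throw ball4 h=3 -> lands@14:L; in-air after throw: [b3@12:L b1@13:R b4@14:L b2@17:R]
Beat 12 (L): throw ball3 h=3 -> lands@15:R; in-air after throw: [b1@13:R b4@14:L b3@15:R b2@17:R]
Beat 13 (R): throw ball1 h=3 -> lands@16:L; in-air after throw: [b4@14:L b3@15:R b1@16:L b2@17:R]
Beat 14 (L): throw ball4 h=7 -> lands@21:R; in-air after throw: [b3@15:R b1@16:L b2@17:R b4@21:R]
Beat 15 (R): throw ball3 h=3 -> lands@18:L; in-air after throw: [b1@16:L b2@17:R b3@18:L b4@21:R]
Beat 16 (L): throw ball1 h=3 -> lands@19:R; in-air after throw: [b2@17:R b3@18:L b1@19:R b4@21:R]
Beat 17 (R): throw ball2 h=3 -> lands@20:L; in-air after throw: [b3@18:L b1@19:R b2@20:L b4@21:R]
Beat 18 (L): throw ball3 h=7 -> lands@25:R; in-air after throw: [b1@19:R b2@20:L b4@21:R b3@25:R]
Beat 19 (R): throw ball1 h=3 -> lands@22:L; in-air after throw: [b2@20:L b4@21:R b1@22:L b3@25:R]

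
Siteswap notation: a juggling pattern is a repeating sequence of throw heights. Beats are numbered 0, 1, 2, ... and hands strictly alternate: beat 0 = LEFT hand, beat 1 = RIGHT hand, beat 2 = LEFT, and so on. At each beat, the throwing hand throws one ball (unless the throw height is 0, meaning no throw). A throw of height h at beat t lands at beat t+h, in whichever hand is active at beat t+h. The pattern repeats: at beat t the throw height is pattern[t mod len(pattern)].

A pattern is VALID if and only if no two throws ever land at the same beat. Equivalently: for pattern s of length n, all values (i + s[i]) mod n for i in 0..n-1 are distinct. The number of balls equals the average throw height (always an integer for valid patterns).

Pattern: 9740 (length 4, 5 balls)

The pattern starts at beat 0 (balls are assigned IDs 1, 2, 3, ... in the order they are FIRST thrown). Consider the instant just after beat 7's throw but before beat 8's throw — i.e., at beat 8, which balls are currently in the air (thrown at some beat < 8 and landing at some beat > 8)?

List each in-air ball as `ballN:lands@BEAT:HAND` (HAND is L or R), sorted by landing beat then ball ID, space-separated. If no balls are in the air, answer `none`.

Beat 0 (L): throw ball1 h=9 -> lands@9:R; in-air after throw: [b1@9:R]
Beat 1 (R): throw ball2 h=7 -> lands@8:L; in-air after throw: [b2@8:L b1@9:R]
Beat 2 (L): throw ball3 h=4 -> lands@6:L; in-air after throw: [b3@6:L b2@8:L b1@9:R]
Beat 4 (L): throw ball4 h=9 -> lands@13:R; in-air after throw: [b3@6:L b2@8:L b1@9:R b4@13:R]
Beat 5 (R): throw ball5 h=7 -> lands@12:L; in-air after throw: [b3@6:L b2@8:L b1@9:R b5@12:L b4@13:R]
Beat 6 (L): throw ball3 h=4 -> lands@10:L; in-air after throw: [b2@8:L b1@9:R b3@10:L b5@12:L b4@13:R]
Beat 8 (L): throw ball2 h=9 -> lands@17:R; in-air after throw: [b1@9:R b3@10:L b5@12:L b4@13:R b2@17:R]

Answer: ball1:lands@9:R ball3:lands@10:L ball5:lands@12:L ball4:lands@13:R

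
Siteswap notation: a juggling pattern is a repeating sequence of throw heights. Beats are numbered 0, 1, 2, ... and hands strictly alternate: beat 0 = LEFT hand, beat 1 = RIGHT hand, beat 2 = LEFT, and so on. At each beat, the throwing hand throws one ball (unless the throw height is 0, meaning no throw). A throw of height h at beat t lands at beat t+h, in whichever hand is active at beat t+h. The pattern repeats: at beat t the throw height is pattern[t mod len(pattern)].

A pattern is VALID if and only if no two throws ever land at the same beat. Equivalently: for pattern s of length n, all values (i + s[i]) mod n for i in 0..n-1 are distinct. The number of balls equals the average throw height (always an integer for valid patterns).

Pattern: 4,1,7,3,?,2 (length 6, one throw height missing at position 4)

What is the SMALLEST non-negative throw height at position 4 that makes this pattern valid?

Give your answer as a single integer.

Answer: 1

Derivation:
i=0: (0 + 4) mod 6 = 4
i=1: (1 + 1) mod 6 = 2
i=2: (2 + 7) mod 6 = 3
i=3: (3 + 3) mod 6 = 0
i=4: s[i]=? (unknown)
i=5: (5 + 2) mod 6 = 1
Known residues: [0, 1, 2, 3, 4]; need a permutation of 0..5, so missing residue r = 5
Need (4 + s) mod 6 = 5; smallest s = (5 - 4) mod 6 = 1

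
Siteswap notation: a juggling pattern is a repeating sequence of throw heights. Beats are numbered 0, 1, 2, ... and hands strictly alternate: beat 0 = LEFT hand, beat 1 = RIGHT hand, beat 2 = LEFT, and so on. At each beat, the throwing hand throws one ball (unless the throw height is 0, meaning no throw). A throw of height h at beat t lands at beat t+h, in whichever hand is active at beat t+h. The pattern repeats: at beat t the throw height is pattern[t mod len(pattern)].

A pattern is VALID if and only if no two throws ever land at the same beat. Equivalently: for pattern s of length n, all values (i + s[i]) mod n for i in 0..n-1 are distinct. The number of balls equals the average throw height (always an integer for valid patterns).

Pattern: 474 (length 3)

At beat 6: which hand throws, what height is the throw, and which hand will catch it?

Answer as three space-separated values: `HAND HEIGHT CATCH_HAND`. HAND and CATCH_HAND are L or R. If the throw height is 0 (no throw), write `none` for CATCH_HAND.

Answer: L 4 L

Derivation:
Beat 6: 6 mod 2 = 0, so hand = L
Throw height = pattern[6 mod 3] = pattern[0] = 4
Lands at beat 6+4=10, 10 mod 2 = 0, so catch hand = L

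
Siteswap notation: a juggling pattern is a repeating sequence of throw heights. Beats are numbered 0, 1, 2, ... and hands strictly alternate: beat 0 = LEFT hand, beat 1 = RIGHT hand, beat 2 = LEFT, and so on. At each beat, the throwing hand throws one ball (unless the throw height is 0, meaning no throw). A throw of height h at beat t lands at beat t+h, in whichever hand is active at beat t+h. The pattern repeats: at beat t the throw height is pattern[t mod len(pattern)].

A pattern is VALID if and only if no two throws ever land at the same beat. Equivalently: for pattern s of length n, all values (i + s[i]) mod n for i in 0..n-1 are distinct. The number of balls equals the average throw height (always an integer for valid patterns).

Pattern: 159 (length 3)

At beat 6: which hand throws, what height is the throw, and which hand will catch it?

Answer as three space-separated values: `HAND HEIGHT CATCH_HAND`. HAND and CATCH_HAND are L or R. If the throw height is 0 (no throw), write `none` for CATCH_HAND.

Beat 6: 6 mod 2 = 0, so hand = L
Throw height = pattern[6 mod 3] = pattern[0] = 1
Lands at beat 6+1=7, 7 mod 2 = 1, so catch hand = R

Answer: L 1 R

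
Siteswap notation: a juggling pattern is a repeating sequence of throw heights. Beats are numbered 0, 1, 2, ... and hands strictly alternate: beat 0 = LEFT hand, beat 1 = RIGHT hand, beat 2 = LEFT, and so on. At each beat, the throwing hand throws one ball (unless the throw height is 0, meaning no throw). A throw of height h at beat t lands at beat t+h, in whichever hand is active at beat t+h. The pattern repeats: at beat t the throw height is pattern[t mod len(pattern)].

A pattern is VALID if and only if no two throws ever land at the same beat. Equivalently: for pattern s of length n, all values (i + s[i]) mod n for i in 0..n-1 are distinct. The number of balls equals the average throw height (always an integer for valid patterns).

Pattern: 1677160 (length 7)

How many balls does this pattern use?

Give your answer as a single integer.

Pattern = [1, 6, 7, 7, 1, 6, 0], length n = 7
  position 0: throw height = 1, running sum = 1
  position 1: throw height = 6, running sum = 7
  position 2: throw height = 7, running sum = 14
  position 3: throw height = 7, running sum = 21
  position 4: throw height = 1, running sum = 22
  position 5: throw height = 6, running sum = 28
  position 6: throw height = 0, running sum = 28
Total sum = 28; balls = sum / n = 28 / 7 = 4

Answer: 4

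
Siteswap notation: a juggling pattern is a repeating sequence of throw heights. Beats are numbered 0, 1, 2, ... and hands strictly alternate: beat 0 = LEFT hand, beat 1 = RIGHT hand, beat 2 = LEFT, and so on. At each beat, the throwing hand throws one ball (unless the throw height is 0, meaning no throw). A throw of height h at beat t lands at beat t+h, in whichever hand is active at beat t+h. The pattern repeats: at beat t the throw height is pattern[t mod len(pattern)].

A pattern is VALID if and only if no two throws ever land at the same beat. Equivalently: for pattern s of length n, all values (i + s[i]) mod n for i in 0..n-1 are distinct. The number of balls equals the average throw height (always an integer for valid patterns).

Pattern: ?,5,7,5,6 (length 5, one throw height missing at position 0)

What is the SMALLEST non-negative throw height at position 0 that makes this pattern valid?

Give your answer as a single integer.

Answer: 2

Derivation:
i=0: s[i]=? (unknown)
i=1: (1 + 5) mod 5 = 1
i=2: (2 + 7) mod 5 = 4
i=3: (3 + 5) mod 5 = 3
i=4: (4 + 6) mod 5 = 0
Known residues: [0, 1, 3, 4]; need a permutation of 0..4, so missing residue r = 2
Need (0 + s) mod 5 = 2; smallest s = (2 - 0) mod 5 = 2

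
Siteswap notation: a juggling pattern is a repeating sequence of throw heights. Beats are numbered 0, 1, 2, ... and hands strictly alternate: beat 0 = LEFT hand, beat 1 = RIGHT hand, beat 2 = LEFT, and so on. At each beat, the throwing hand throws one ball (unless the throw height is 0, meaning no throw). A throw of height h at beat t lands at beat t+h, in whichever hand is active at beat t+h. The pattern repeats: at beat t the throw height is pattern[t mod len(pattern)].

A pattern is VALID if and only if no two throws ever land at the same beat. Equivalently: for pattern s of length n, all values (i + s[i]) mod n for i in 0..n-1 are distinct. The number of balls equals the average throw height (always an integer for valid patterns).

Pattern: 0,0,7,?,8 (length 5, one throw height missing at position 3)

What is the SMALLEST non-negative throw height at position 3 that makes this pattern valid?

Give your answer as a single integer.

Answer: 0

Derivation:
i=0: (0 + 0) mod 5 = 0
i=1: (1 + 0) mod 5 = 1
i=2: (2 + 7) mod 5 = 4
i=3: s[i]=? (unknown)
i=4: (4 + 8) mod 5 = 2
Known residues: [0, 1, 2, 4]; need a permutation of 0..4, so missing residue r = 3
Need (3 + s) mod 5 = 3; smallest s = (3 - 3) mod 5 = 0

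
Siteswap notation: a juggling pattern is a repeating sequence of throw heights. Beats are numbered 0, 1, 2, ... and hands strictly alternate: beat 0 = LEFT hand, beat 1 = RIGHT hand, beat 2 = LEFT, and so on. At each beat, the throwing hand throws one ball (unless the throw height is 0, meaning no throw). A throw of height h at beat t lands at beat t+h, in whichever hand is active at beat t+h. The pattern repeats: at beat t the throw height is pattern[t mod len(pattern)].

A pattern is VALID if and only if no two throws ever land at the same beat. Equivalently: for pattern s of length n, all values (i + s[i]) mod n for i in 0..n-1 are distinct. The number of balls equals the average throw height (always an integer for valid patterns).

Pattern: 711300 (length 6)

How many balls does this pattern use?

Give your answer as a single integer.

Answer: 2

Derivation:
Pattern = [7, 1, 1, 3, 0, 0], length n = 6
  position 0: throw height = 7, running sum = 7
  position 1: throw height = 1, running sum = 8
  position 2: throw height = 1, running sum = 9
  position 3: throw height = 3, running sum = 12
  position 4: throw height = 0, running sum = 12
  position 5: throw height = 0, running sum = 12
Total sum = 12; balls = sum / n = 12 / 6 = 2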